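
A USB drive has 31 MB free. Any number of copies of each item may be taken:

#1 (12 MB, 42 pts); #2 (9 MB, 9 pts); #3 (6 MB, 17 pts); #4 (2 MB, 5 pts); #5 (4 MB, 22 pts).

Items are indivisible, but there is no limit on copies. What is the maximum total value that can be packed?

159 pts

Best value-per-unit is #5 at 22/4; filling with it alone gives 7×22 = 154.
Optimal mix: 1×#4 + 7×#5 → size 30, value 159.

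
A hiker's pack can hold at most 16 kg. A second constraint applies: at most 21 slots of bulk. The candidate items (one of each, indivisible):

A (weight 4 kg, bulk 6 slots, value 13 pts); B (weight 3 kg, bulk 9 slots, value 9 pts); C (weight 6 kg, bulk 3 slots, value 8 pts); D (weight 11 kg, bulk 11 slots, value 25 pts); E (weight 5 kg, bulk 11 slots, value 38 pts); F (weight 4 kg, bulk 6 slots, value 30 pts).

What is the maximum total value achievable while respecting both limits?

Feasible sets respecting both limits:
- C+E+F: weight 15, bulk 20, value 76
- E+F: weight 9, bulk 17, value 68
- A+C+E: weight 15, bulk 20, value 59
Best: 76 pts.

76 pts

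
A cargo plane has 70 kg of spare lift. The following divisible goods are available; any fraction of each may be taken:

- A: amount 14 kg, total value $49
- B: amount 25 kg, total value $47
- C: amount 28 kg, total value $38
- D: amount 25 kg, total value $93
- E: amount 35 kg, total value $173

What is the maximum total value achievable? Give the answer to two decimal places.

301.00

Take in order of value per unit:
- E (173/35 per unit): all 35 → value 173, running total 173.00
- D (93/25 per unit): all 25 → value 93, running total 266.00
- A (49/14 per unit): 10 of 14 → value 10×49/14 = 35.0000, running total 301.00
Total 301.00.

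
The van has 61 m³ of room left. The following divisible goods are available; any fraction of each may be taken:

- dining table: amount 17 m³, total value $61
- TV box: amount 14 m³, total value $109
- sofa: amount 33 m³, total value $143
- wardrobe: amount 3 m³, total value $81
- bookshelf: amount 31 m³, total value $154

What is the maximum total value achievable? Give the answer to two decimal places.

Take in order of value per unit:
- wardrobe (81/3 per unit): all 3 → value 81, running total 81.00
- TV box (109/14 per unit): all 14 → value 109, running total 190.00
- bookshelf (154/31 per unit): all 31 → value 154, running total 344.00
- sofa (143/33 per unit): 13 of 33 → value 13×143/33 = 56.3333, running total 400.33
Total 400.33.

400.33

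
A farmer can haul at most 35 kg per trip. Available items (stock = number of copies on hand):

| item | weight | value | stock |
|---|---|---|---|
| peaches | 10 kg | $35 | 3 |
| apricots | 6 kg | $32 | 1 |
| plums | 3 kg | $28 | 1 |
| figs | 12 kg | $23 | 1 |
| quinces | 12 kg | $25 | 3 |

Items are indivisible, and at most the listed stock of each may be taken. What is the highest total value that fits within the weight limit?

Best selections within weight 35 and stock limits:
- 3×peaches + 1×plums: weight 33, value 133
- 2×peaches + 1×apricots + 1×plums: weight 29, value 130
- 2×peaches + 1×plums + 1×quinces: weight 35, value 123
Best: $133.

$133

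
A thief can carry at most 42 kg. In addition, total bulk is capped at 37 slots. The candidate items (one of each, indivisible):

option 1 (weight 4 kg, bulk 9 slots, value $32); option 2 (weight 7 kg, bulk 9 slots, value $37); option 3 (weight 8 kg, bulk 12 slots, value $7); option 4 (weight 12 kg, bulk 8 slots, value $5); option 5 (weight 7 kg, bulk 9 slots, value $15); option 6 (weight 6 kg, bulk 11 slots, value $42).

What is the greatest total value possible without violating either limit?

$116

Feasible sets respecting both limits:
- option 1+option 2+option 4+option 6: weight 29, bulk 37, value 116
- option 1+option 2+option 6: weight 17, bulk 29, value 111
- option 2+option 4+option 5+option 6: weight 32, bulk 37, value 99
Best: $116.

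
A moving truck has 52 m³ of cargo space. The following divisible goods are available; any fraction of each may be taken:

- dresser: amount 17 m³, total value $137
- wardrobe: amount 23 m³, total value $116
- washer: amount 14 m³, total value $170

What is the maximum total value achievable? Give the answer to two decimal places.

Take in order of value per unit:
- washer (170/14 per unit): all 14 → value 170, running total 170.00
- dresser (137/17 per unit): all 17 → value 137, running total 307.00
- wardrobe (116/23 per unit): 21 of 23 → value 21×116/23 = 105.9130, running total 412.91
Total 412.91.

412.91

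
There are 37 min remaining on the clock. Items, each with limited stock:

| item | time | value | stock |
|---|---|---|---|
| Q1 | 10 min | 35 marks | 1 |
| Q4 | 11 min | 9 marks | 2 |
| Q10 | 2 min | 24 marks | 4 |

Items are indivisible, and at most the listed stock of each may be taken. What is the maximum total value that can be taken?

Best selections within time 37 and stock limits:
- 1×Q1 + 1×Q4 + 4×Q10: time 29, value 140
- 1×Q1 + 4×Q10: time 18, value 131
- 1×Q1 + 1×Q4 + 3×Q10: time 27, value 116
- 2×Q4 + 4×Q10: time 30, value 114
Best: 140 marks.

140 marks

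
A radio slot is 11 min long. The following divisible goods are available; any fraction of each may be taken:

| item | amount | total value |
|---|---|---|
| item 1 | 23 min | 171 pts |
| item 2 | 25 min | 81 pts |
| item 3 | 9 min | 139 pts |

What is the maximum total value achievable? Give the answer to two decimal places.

Take in order of value per unit:
- item 3 (139/9 per unit): all 9 → value 139, running total 139.00
- item 1 (171/23 per unit): 2 of 23 → value 2×171/23 = 14.8696, running total 153.87
Total 153.87.

153.87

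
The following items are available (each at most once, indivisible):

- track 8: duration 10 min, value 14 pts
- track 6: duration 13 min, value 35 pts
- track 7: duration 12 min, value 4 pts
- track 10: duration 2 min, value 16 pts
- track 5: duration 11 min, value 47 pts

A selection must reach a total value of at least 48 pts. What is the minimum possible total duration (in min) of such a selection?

Subsets with value ≥ 48, sorted by total duration:
- track 10+track 5: duration 13, value 63
- track 6+track 10: duration 15, value 51
- track 8+track 5: duration 21, value 61
Minimum duration: 13 min.

13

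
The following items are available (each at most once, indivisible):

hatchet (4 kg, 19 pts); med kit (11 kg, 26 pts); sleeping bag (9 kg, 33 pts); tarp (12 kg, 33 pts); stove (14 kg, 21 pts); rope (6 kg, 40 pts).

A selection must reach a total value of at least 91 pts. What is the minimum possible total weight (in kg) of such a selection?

Subsets with value ≥ 91, sorted by total weight:
- hatchet+sleeping bag+rope: weight 19, value 92
- hatchet+tarp+rope: weight 22, value 92
- med kit+sleeping bag+rope: weight 26, value 99
Minimum weight: 19 kg.

19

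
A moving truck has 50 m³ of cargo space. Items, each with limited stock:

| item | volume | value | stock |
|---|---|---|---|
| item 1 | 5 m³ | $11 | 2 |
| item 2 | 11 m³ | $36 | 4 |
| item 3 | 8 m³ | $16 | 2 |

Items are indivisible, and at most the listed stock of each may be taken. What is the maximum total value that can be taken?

Top feasible selections:
- 1×item 1 + 4×item 2: volume 49, value 155
- 4×item 2: volume 44, value 144
Best: $155.

$155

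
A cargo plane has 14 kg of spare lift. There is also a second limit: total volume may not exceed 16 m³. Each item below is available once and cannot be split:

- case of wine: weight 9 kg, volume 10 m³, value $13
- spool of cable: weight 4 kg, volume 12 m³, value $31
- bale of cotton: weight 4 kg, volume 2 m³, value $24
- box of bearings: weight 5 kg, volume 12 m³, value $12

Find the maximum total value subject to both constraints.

$55

Feasible sets respecting both limits:
- spool of cable+bale of cotton: weight 8, volume 14, value 55
- case of wine+bale of cotton: weight 13, volume 12, value 37
- bale of cotton+box of bearings: weight 9, volume 14, value 36
- spool of cable: weight 4, volume 12, value 31
Best: $55.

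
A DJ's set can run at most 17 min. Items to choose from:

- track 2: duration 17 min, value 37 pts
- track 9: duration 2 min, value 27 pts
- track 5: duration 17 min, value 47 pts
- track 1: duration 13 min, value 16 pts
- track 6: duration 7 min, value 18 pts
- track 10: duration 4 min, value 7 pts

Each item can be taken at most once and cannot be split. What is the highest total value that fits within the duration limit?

Check high-value combinations within 17 min:
- track 9+track 6+track 10: duration 2+7+4=13, value 27+18+7=52
- track 5: duration 17, value 47
- track 9+track 6: duration 2+7=9, value 27+18=45
Best: 52 pts.

52 pts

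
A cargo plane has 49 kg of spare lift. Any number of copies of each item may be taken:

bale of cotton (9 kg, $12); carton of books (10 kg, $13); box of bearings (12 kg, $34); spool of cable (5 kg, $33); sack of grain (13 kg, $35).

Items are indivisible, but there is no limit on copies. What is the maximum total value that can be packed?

$297

Best value-per-unit is spool of cable at 33/5, and filling with it alone uses weight 9×5=45. No mix of the others beats 9×33 = 297.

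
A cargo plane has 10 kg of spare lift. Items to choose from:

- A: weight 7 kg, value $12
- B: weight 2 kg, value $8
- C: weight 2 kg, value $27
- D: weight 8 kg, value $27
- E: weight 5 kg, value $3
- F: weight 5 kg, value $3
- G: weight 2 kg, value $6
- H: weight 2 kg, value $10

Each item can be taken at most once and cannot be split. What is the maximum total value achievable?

Check high-value combinations within 10 kg:
- C+D: weight 2+8=10, value 27+27=54
- B+C+G+H: weight 2+2+2+2=8, value 8+27+6+10=51
- B+C+H: weight 2+2+2=6, value 8+27+10=45
- C+G+H: weight 2+2+2=6, value 27+6+10=43
- B+C+G: weight 2+2+2=6, value 8+27+6=41
Best: $54.

$54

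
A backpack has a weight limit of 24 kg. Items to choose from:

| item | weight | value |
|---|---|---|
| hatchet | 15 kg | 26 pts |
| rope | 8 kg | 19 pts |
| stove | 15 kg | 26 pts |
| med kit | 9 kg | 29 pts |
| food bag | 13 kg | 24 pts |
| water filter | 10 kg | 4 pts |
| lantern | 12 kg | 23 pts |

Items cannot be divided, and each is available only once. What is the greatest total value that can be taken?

55 pts

Check high-value combinations within 24 kg:
- hatchet+med kit: weight 15+9=24, value 26+29=55
- stove+med kit: weight 15+9=24, value 26+29=55
- med kit+food bag: weight 9+13=22, value 29+24=53
- med kit+lantern: weight 9+12=21, value 29+23=52
Best: 55 pts.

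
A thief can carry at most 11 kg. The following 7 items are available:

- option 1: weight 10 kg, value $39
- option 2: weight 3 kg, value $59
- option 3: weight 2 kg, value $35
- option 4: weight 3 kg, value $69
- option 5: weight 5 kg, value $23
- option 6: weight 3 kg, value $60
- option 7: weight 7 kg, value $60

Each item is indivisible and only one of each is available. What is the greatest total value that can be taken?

$223

Check high-value combinations within 11 kg:
- option 2+option 3+option 4+option 6: weight 3+2+3+3=11, value 59+35+69+60=223
- option 2+option 4+option 6: weight 3+3+3=9, value 59+69+60=188
- option 3+option 4+option 6: weight 2+3+3=8, value 35+69+60=164
- option 2+option 3+option 4: weight 3+2+3=8, value 59+35+69=163
Best: $223.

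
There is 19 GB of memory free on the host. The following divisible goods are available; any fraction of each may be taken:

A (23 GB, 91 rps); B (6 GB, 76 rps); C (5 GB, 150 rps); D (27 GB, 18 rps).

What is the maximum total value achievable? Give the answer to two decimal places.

Take in order of value per unit:
- C (150/5 per unit): all 5 → value 150, running total 150.00
- B (76/6 per unit): all 6 → value 76, running total 226.00
- A (91/23 per unit): 8 of 23 → value 8×91/23 = 31.6522, running total 257.65
Total 257.65.

257.65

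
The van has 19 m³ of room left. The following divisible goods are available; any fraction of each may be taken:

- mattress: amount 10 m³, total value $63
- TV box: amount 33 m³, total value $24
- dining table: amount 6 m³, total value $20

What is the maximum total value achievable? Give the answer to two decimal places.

85.18

Take in order of value per unit:
- mattress (63/10 per unit): all 10 → value 63, running total 63.00
- dining table (20/6 per unit): all 6 → value 20, running total 83.00
- TV box (24/33 per unit): 3 of 33 → value 3×24/33 = 2.1818, running total 85.18
Total 85.18.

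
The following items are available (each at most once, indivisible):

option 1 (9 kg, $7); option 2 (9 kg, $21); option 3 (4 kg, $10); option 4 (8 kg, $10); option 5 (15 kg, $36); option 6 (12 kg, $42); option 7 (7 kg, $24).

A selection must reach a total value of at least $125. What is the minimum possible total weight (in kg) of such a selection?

47

Subsets with value ≥ 125, sorted by total weight:
- option 2+option 3+option 5+option 6+option 7: weight 47, value 133
- option 2+option 4+option 5+option 6+option 7: weight 51, value 133
Minimum weight: 47 kg.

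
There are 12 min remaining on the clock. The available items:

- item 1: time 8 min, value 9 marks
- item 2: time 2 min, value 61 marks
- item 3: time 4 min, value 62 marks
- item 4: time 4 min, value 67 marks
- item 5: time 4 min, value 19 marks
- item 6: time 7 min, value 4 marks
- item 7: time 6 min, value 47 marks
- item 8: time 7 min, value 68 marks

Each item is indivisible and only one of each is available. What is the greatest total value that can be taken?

190 marks

This is a 0/1 knapsack; check combinations near the capacity.
- item 2+item 3+item 4: time 2+4+4=10, value 61+62+67=190
- item 2+item 4+item 7: time 2+4+6=12, value 61+67+47=175
- item 2+item 3+item 7: time 2+4+6=12, value 61+62+47=170
- item 3+item 4+item 5: time 4+4+4=12, value 62+67+19=148
- item 2+item 4+item 5: time 2+4+4=10, value 61+67+19=147
Best: 190 marks.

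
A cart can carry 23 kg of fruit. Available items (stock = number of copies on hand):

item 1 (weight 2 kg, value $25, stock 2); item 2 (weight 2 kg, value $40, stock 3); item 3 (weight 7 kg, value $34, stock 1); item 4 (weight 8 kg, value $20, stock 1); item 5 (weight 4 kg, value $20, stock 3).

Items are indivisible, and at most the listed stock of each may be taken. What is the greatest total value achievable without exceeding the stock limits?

$230

Top feasible selections:
- 2×item 1 + 3×item 2 + 3×item 5: weight 22, value 230
- 2×item 1 + 3×item 2 + 1×item 3 + 1×item 5: weight 21, value 224
Best: $230.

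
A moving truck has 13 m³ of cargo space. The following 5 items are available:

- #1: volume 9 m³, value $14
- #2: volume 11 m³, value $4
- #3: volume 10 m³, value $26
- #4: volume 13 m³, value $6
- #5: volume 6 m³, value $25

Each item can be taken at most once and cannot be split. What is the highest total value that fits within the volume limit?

$26

Check high-value combinations within 13 m³:
- #3: volume 10, value 26
- #5: volume 6, value 25
- #1: volume 9, value 14
- #4: volume 13, value 6
Best: $26.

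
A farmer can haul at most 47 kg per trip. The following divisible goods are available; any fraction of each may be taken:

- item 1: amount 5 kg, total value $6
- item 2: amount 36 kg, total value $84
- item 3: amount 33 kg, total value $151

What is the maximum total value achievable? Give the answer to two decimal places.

Take in order of value per unit:
- item 3 (151/33 per unit): all 33 → value 151, running total 151.00
- item 2 (84/36 per unit): 14 of 36 → value 14×84/36 = 32.6667, running total 183.67
Total 183.67.

183.67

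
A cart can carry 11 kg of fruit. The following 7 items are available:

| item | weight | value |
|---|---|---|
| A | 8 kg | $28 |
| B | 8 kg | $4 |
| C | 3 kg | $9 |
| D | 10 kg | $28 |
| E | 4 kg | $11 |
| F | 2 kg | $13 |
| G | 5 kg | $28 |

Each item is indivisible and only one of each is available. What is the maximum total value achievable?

$52

Check high-value combinations within 11 kg:
- E+F+G: weight 4+2+5=11, value 11+13+28=52
- C+F+G: weight 3+2+5=10, value 9+13+28=50
- F+G: weight 2+5=7, value 13+28=41
- A+F: weight 8+2=10, value 28+13=41
- E+G: weight 4+5=9, value 11+28=39
Best: $52.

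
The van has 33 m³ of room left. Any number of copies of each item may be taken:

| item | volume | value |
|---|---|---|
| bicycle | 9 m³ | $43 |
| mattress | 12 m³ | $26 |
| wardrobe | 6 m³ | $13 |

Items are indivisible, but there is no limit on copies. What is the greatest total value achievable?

Best value-per-unit is bicycle at 43/9; filling with it alone gives 3×43 = 129.
Optimal mix: 3×bicycle + 1×wardrobe → volume 33, value 142.

$142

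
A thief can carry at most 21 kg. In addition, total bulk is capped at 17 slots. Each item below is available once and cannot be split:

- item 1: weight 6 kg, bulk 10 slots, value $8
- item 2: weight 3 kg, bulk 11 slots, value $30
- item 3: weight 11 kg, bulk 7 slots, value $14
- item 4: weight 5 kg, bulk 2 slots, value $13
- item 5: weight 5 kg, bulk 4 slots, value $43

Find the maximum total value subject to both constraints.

$86

Feasible sets respecting both limits:
- item 2+item 4+item 5: weight 13, bulk 17, value 86
- item 2+item 5: weight 8, bulk 15, value 73
- item 3+item 4+item 5: weight 21, bulk 13, value 70
Best: $86.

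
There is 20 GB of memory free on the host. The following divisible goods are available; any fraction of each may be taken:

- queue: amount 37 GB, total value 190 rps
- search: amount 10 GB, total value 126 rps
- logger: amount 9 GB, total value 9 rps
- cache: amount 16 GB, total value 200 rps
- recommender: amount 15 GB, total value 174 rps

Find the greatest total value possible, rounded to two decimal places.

Take in order of value per unit:
- search (126/10 per unit): all 10 → value 126, running total 126.00
- cache (200/16 per unit): 10 of 16 → value 10×200/16 = 125.0000, running total 251.00
Total 251.00.

251.00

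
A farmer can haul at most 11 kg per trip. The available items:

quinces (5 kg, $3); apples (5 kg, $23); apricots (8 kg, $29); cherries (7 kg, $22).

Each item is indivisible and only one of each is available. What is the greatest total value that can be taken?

$29

This is a 0/1 knapsack; check combinations near the capacity.
- apricots: weight 8, value 29
- quinces+apples: weight 5+5=10, value 3+23=26
- apples: weight 5, value 23
- cherries: weight 7, value 22
Best: $29.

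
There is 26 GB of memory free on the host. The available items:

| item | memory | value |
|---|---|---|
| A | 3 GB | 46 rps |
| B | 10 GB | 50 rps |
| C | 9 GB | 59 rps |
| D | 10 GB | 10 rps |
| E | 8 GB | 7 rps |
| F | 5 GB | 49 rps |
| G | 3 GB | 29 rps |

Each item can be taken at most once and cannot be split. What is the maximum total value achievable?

Check high-value combinations within 26 GB:
- A+B+C+G: memory 3+10+9+3=25, value 46+50+59+29=184
- A+C+F+G: memory 3+9+5+3=20, value 46+59+49+29=183
- A+B+F+G: memory 3+10+5+3=21, value 46+50+49+29=174
Best: 184 rps.

184 rps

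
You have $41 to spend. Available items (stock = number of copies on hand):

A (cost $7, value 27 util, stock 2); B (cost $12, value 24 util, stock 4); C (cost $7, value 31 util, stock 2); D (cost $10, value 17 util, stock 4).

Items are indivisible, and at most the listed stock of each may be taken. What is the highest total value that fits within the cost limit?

Best selections within cost 41 and stock limits:
- 2×A + 1×B + 2×C: cost 40, value 140
- 2×A + 2×C + 1×D: cost 38, value 133
Best: 140 util.

140 util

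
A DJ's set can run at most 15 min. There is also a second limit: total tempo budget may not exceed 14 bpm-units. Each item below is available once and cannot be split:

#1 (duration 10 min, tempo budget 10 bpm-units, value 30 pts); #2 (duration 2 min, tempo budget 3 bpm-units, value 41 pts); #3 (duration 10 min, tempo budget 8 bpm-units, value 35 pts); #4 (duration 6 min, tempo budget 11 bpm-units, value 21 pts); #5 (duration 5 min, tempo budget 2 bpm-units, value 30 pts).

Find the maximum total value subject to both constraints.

76 pts

Feasible sets respecting both limits:
- #2+#3: duration 12, tempo budget 11, value 76
- #1+#2: duration 12, tempo budget 13, value 71
- #2+#5: duration 7, tempo budget 5, value 71
Best: 76 pts.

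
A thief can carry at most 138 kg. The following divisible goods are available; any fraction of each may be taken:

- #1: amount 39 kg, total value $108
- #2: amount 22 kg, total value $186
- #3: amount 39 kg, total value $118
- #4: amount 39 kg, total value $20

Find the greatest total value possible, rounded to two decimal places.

431.49

Take in order of value per unit:
- #2 (186/22 per unit): all 22 → value 186, running total 186.00
- #3 (118/39 per unit): all 39 → value 118, running total 304.00
- #1 (108/39 per unit): all 39 → value 108, running total 412.00
- #4 (20/39 per unit): 38 of 39 → value 38×20/39 = 19.4872, running total 431.49
Total 431.49.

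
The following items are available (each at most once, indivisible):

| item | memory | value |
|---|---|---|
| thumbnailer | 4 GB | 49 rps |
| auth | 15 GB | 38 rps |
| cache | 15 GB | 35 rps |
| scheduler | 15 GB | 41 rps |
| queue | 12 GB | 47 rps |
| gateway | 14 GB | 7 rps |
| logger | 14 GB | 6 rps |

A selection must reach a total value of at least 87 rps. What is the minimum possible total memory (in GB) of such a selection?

16

Subsets with value ≥ 87, sorted by total memory:
- thumbnailer+queue: memory 16, value 96
- thumbnailer+scheduler: memory 19, value 90
- thumbnailer+auth: memory 19, value 87
- scheduler+queue: memory 27, value 88
Minimum memory: 16 GB.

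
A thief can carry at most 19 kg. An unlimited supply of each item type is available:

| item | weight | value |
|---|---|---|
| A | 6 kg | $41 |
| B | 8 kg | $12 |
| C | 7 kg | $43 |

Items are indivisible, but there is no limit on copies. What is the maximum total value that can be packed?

Best value-per-unit is A at 41/6; filling with it alone gives 3×41 = 123.
Optimal mix: 2×A + 1×C → weight 19, value 125.

$125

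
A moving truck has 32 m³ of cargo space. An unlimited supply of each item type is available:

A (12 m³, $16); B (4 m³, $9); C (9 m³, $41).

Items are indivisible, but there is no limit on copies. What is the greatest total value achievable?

$132

Best value-per-unit is C at 41/9; filling with it alone gives 3×41 = 123.
Optimal mix: 1×B + 3×C → volume 31, value 132.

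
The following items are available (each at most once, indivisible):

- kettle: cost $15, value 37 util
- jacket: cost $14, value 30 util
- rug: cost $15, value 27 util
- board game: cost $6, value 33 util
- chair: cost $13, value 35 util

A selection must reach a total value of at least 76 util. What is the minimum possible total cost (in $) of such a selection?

33

Subsets with value ≥ 76, sorted by total cost:
- jacket+board game+chair: cost 33, value 98
- kettle+board game+chair: cost 34, value 105
Minimum cost: 33 $.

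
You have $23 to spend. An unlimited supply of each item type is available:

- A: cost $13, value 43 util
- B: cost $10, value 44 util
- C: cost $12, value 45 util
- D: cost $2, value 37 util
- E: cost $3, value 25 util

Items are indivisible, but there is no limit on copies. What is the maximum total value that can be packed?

407 util

Best value-per-unit is D at 37/2, and filling with it alone uses cost 11×2=22. No mix of the others beats 11×37 = 407.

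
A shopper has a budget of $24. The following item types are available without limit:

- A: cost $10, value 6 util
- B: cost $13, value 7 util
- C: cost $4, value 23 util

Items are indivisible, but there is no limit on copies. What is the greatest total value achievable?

138 util

Best value-per-unit is C at 23/4, and filling with it alone uses cost 6×4=24. No mix of the others beats 6×23 = 138.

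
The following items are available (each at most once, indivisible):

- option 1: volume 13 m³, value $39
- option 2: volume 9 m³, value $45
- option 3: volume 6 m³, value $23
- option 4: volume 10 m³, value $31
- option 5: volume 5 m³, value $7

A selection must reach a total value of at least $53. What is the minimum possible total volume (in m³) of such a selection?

15

Subsets with value ≥ 53, sorted by total volume:
- option 2+option 3: volume 15, value 68
- option 3+option 4: volume 16, value 54
Minimum volume: 15 m³.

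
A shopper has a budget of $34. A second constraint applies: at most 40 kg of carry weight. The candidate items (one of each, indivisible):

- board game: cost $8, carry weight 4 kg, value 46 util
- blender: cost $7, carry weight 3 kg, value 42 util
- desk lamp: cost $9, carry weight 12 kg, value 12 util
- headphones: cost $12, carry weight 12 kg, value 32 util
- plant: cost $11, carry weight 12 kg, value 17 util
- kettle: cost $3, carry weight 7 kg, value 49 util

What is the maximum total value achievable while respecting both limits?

169 util

Feasible sets respecting both limits:
- board game+blender+headphones+kettle: cost 30, carry weight 26, value 169
- board game+blender+plant+kettle: cost 29, carry weight 26, value 154
- board game+blender+desk lamp+kettle: cost 27, carry weight 26, value 149
Best: 169 util.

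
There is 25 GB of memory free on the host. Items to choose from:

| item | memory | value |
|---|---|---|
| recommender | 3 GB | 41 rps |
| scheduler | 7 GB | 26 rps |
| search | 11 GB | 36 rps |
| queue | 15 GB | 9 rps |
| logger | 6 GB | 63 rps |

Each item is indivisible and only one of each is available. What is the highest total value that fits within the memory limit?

Check high-value combinations within 25 GB:
- recommender+search+logger: memory 3+11+6=20, value 41+36+63=140
- recommender+scheduler+logger: memory 3+7+6=16, value 41+26+63=130
- scheduler+search+logger: memory 7+11+6=24, value 26+36+63=125
Best: 140 rps.

140 rps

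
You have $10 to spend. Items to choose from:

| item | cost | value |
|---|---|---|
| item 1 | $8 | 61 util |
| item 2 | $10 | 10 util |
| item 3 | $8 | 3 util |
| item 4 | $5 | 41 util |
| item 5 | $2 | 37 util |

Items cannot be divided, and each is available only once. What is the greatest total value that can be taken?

98 util

Check high-value combinations within $10:
- item 1+item 5: cost 8+2=10, value 61+37=98
- item 4+item 5: cost 5+2=7, value 41+37=78
- item 1: cost 8, value 61
- item 4: cost 5, value 41
- item 3+item 5: cost 8+2=10, value 3+37=40
Best: 98 util.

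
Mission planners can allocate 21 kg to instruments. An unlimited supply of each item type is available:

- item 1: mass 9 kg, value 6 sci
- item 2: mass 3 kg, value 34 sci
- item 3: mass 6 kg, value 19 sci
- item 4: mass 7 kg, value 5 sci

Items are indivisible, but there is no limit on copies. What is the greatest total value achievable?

238 sci

Best value-per-unit is item 2 at 34/3, and filling with it alone uses mass 7×3=21. No mix of the others beats 7×34 = 238.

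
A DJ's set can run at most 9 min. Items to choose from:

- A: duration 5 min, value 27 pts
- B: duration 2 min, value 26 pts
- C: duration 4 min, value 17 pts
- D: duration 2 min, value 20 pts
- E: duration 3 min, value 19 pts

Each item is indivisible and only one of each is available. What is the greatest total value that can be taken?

73 pts

Check high-value combinations within 9 min:
- A+B+D: duration 5+2+2=9, value 27+26+20=73
- B+D+E: duration 2+2+3=7, value 26+20+19=65
- B+C+D: duration 2+4+2=8, value 26+17+20=63
Best: 73 pts.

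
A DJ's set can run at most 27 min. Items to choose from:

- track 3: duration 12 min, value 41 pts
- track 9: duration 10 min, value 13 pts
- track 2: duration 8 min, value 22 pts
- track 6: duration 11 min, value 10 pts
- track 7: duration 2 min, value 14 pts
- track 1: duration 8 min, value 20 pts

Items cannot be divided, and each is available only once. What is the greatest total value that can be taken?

77 pts

Check high-value combinations within 27 min:
- track 3+track 2+track 7: duration 12+8+2=22, value 41+22+14=77
- track 3+track 7+track 1: duration 12+2+8=22, value 41+14+20=75
- track 3+track 9+track 7: duration 12+10+2=24, value 41+13+14=68
Best: 77 pts.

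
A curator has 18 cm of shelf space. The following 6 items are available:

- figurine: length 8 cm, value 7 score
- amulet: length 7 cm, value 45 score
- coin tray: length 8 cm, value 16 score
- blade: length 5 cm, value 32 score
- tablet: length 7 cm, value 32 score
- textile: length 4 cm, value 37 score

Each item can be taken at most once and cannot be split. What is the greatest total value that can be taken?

Check high-value combinations within 18 cm:
- amulet+blade+textile: length 7+5+4=16, value 45+32+37=114
- amulet+tablet+textile: length 7+7+4=18, value 45+32+37=114
- blade+tablet+textile: length 5+7+4=16, value 32+32+37=101
- coin tray+blade+textile: length 8+5+4=17, value 16+32+37=85
Best: 114 score.

114 score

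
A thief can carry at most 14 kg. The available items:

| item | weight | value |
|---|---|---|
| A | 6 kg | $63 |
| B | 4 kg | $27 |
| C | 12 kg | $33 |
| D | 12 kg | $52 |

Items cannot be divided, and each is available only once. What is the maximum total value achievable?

Check high-value combinations within 14 kg:
- A+B: weight 6+4=10, value 63+27=90
- A: weight 6, value 63
- D: weight 12, value 52
- C: weight 12, value 33
Best: $90.

$90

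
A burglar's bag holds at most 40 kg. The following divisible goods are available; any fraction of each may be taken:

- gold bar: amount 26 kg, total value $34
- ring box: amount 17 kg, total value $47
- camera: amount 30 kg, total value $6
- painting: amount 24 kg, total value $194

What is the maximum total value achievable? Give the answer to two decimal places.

238.24

Take in order of value per unit:
- painting (194/24 per unit): all 24 → value 194, running total 194.00
- ring box (47/17 per unit): 16 of 17 → value 16×47/17 = 44.2353, running total 238.24
Total 238.24.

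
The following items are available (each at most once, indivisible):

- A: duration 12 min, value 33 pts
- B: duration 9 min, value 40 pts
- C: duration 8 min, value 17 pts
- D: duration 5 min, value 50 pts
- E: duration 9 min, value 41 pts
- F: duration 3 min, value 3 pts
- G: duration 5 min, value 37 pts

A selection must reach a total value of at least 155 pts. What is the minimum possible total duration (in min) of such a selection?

Subsets with value ≥ 155, sorted by total duration:
- B+D+E+G: duration 28, value 168
- B+D+E+F+G: duration 31, value 171
Minimum duration: 28 min.

28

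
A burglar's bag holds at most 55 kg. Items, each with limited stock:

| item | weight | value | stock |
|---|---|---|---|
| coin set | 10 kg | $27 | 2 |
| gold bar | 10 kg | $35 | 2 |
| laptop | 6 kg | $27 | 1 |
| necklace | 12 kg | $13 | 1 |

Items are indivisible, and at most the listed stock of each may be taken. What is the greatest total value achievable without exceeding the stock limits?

$151

Top feasible selections:
- 2×coin set + 2×gold bar + 1×laptop: weight 46, value 151
- 1×coin set + 2×gold bar + 1×laptop + 1×necklace: weight 48, value 137
- 2×coin set + 2×gold bar + 1×necklace: weight 52, value 137
- 2×coin set + 1×gold bar + 1×laptop + 1×necklace: weight 48, value 129
Best: $151.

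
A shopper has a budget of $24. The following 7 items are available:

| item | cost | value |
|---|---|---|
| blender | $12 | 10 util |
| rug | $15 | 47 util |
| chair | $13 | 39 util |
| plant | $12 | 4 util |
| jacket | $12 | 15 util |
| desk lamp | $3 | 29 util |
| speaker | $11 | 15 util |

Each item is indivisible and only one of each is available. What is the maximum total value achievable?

76 util

Check high-value combinations within $24:
- rug+desk lamp: cost 15+3=18, value 47+29=76
- chair+desk lamp: cost 13+3=16, value 39+29=68
- chair+speaker: cost 13+11=24, value 39+15=54
Best: 76 util.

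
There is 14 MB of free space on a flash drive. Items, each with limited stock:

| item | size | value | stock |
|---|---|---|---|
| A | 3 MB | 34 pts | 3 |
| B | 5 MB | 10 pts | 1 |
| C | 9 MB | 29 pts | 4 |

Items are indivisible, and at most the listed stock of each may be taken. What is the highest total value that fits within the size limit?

112 pts

Top feasible selections:
- 3×A + 1×B: size 14, value 112
- 3×A: size 9, value 102
- 2×A + 1×B: size 11, value 78
- 2×A: size 6, value 68
Best: 112 pts.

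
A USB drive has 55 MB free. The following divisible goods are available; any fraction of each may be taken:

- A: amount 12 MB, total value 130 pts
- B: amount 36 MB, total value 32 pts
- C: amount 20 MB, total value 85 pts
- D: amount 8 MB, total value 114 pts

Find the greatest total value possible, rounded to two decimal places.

342.33

Take in order of value per unit:
- D (114/8 per unit): all 8 → value 114, running total 114.00
- A (130/12 per unit): all 12 → value 130, running total 244.00
- C (85/20 per unit): all 20 → value 85, running total 329.00
- B (32/36 per unit): 15 of 36 → value 15×32/36 = 13.3333, running total 342.33
Total 342.33.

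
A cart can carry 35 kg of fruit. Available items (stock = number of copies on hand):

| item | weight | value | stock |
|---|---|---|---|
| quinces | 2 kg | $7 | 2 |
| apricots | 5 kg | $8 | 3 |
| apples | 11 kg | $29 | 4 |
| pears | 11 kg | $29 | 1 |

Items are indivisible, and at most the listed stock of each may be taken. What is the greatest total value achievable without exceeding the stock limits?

$94

Best selections within weight 35 and stock limits:
- 1×quinces + 2×apples + 1×pears: weight 35, value 94
- 1×quinces + 3×apples: weight 35, value 94
- 2×apples + 1×pears: weight 33, value 87
Best: $94.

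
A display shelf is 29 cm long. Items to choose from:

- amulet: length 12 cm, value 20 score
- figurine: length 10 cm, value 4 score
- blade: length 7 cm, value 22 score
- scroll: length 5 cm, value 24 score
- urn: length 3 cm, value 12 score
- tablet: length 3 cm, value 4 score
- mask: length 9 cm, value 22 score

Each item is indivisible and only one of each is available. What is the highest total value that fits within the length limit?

84 score

Check high-value combinations within 29 cm:
- blade+scroll+urn+tablet+mask: length 7+5+3+3+9=27, value 22+24+12+4+22=84
- blade+scroll+urn+mask: length 7+5+3+9=24, value 22+24+12+22=80
- amulet+blade+scroll+urn: length 12+7+5+3=27, value 20+22+24+12=78
- amulet+scroll+urn+mask: length 12+5+3+9=29, value 20+24+12+22=78
Best: 84 score.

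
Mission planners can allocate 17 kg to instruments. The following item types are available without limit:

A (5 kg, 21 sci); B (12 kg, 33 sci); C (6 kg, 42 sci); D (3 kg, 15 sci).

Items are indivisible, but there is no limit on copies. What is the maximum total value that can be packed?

Best value-per-unit is C at 42/6; filling with it alone gives 2×42 = 84.
Optimal mix: 1×A + 2×C → mass 17, value 105.

105 sci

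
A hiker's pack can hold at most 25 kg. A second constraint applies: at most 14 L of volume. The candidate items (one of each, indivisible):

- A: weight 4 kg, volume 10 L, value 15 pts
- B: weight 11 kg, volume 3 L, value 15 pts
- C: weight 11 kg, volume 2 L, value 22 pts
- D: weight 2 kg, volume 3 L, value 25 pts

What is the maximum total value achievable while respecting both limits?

Feasible sets respecting both limits:
- B+C+D: weight 24, volume 8, value 62
- C+D: weight 13, volume 5, value 47
- A+D: weight 6, volume 13, value 40
Best: 62 pts.

62 pts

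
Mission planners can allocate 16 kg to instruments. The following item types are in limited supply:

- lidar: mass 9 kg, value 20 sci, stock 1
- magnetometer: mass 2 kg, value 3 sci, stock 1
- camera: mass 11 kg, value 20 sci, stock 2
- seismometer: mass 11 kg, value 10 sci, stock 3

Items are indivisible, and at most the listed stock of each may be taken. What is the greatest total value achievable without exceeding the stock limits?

23 sci

Top feasible selections:
- 1×lidar + 1×magnetometer: mass 11, value 23
- 1×magnetometer + 1×camera: mass 13, value 23
Best: 23 sci.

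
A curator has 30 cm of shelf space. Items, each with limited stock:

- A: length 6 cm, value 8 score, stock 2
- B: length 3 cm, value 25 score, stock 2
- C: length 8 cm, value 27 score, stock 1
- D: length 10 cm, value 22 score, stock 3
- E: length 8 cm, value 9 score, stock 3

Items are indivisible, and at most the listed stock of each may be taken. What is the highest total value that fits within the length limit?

Best selections within length 30 and stock limits:
- 1×A + 2×B + 1×C + 1×D: length 30, value 107
- 2×B + 1×C + 1×D: length 24, value 99
Best: 107 score.

107 score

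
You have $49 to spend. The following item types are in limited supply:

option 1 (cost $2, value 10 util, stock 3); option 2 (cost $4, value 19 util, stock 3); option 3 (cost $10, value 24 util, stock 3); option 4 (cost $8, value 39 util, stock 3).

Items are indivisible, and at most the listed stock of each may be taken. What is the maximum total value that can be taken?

209 util

Best selections within cost 49 and stock limits:
- 3×option 1 + 2×option 2 + 1×option 3 + 3×option 4: cost 48, value 209
- 1×option 1 + 3×option 2 + 1×option 3 + 3×option 4: cost 48, value 208
- 3×option 1 + 3×option 2 + 3×option 4: cost 42, value 204
Best: 209 util.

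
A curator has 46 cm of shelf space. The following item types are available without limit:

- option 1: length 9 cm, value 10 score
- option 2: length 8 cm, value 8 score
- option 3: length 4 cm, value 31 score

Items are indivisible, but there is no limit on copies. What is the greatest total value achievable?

341 score

Best value-per-unit is option 3 at 31/4, and filling with it alone uses length 11×4=44. No mix of the others beats 11×31 = 341.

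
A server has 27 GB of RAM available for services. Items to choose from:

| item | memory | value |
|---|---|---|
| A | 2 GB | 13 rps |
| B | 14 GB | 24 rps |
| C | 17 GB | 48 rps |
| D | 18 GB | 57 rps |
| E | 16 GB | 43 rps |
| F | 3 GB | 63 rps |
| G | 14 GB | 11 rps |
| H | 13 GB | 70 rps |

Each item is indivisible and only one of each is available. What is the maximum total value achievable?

146 rps

Check high-value combinations within 27 GB:
- A+F+H: memory 2+3+13=18, value 13+63+70=146
- F+H: memory 3+13=16, value 63+70=133
- A+D+F: memory 2+18+3=23, value 13+57+63=133
- A+C+F: memory 2+17+3=22, value 13+48+63=124
Best: 146 rps.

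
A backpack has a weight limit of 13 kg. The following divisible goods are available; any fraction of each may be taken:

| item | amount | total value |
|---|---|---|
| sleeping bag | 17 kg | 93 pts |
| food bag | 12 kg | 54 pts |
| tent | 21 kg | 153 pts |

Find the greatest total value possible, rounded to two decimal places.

Take in order of value per unit:
- tent (153/21 per unit): 13 of 21 → value 13×153/21 = 94.7143, running total 94.71
Total 94.71.

94.71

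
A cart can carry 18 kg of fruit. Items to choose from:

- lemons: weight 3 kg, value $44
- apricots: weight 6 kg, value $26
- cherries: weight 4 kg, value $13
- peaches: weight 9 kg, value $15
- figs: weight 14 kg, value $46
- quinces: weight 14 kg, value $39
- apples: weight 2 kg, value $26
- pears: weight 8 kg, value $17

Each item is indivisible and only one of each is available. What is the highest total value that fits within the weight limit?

$109

Check high-value combinations within 18 kg:
- lemons+apricots+cherries+apples: weight 3+6+4+2=15, value 44+26+13+26=109
- lemons+cherries+apples+pears: weight 3+4+2+8=17, value 44+13+26+17=100
- lemons+cherries+peaches+apples: weight 3+4+9+2=18, value 44+13+15+26=98
Best: $109.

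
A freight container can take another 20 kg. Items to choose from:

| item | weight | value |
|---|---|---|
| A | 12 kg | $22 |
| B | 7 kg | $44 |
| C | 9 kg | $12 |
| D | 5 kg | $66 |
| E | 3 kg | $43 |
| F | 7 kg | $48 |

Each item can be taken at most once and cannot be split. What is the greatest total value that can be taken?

Check high-value combinations within 20 kg:
- B+D+F: weight 7+5+7=19, value 44+66+48=158
- D+E+F: weight 5+3+7=15, value 66+43+48=157
- B+D+E: weight 7+5+3=15, value 44+66+43=153
- B+E+F: weight 7+3+7=17, value 44+43+48=135
Best: $158.

$158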